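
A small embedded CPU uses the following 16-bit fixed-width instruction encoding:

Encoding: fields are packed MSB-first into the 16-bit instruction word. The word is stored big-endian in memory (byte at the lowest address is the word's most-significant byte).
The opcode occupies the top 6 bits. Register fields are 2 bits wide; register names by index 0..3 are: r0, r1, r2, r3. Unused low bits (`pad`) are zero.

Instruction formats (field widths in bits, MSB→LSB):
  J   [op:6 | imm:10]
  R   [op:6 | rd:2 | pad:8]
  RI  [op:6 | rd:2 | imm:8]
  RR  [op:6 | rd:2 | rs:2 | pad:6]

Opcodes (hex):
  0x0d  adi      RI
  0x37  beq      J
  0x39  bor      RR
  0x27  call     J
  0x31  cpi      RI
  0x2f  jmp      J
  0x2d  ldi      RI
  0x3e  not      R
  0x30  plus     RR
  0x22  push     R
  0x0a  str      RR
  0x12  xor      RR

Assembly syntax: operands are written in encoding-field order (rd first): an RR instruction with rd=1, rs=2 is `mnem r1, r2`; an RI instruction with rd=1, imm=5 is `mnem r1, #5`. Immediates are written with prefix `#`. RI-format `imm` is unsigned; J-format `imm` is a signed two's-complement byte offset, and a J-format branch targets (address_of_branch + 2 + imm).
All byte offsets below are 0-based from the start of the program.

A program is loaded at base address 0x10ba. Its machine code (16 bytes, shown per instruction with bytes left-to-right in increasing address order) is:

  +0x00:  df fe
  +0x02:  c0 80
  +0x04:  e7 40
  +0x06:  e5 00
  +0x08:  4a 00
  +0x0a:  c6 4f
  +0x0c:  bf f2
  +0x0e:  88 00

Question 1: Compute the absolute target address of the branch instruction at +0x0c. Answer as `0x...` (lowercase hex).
0x10ba

@+0c  big-endian(bf f2) = 0xbff2
  op=0xbff2>>10=0x2f ⇒ jmp (J)
  imm: (w>>0)&0x3ff=0x3f2 (s10→-14) → #-14
  target = base 0x10ba + off 0x0c + 2 + imm -14 = 0x10ba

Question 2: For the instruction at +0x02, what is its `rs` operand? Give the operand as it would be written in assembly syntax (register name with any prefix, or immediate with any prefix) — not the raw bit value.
r2

@+02  big-endian(c0 80) = 0xc080
  op=0xc080>>10=0x30 ⇒ plus (RR)
  rd@[9:8]=0x0 ⇒ r0
  rs@[7:6]=0x2 ⇒ r2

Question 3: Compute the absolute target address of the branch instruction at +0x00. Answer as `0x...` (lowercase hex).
off 0x00: read df fe as big → 0xdffe
  opcode bits[15:10]=0x37: beq/J
  imm: (w>>0)&0x3ff=0x3fe (s10→-2) → #-2
  target = base 0x10ba + off 0x00 + 2 + imm -2 = 0x10ba

0x10ba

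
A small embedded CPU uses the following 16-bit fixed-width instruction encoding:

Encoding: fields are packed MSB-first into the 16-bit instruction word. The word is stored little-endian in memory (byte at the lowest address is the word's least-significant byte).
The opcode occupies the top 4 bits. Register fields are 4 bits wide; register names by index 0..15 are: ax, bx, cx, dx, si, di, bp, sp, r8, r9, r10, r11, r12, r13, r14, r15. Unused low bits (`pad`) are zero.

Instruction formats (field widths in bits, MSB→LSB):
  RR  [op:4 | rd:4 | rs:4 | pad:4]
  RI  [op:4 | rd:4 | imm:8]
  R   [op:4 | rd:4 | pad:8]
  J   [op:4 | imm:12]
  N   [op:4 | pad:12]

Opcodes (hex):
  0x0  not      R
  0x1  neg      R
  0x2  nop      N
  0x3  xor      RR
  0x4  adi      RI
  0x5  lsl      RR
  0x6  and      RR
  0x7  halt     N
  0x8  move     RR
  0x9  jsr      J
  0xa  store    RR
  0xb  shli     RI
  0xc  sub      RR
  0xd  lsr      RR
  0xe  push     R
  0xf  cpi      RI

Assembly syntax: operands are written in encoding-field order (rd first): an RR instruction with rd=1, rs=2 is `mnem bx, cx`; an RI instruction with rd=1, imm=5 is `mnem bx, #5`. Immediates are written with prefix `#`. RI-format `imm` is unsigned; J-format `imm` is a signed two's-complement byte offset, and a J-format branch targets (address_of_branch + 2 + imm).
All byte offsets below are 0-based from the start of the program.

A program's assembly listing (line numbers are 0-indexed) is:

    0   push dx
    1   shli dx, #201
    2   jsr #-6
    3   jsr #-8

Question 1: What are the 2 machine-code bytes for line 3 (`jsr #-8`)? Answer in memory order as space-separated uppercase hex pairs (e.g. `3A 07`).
line 3 (jsr): pack op=0x9:4|imm=-8:12 = 0x9ff8; little→ f8 9f

F8 9F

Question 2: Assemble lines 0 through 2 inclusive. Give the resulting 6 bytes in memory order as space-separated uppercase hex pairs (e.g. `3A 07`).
0. push fields op=0xe:4|rd=3:4|pad=0:8 → word e300h → 00 e3
1. shli fields op=0xb:4|rd=3:4|imm=201:8 → word b3c9h → c9 b3
2. jsr fields op=0x9:4|imm=-6:12 → word 9ffah → fa 9f

00 E3 C9 B3 FA 9F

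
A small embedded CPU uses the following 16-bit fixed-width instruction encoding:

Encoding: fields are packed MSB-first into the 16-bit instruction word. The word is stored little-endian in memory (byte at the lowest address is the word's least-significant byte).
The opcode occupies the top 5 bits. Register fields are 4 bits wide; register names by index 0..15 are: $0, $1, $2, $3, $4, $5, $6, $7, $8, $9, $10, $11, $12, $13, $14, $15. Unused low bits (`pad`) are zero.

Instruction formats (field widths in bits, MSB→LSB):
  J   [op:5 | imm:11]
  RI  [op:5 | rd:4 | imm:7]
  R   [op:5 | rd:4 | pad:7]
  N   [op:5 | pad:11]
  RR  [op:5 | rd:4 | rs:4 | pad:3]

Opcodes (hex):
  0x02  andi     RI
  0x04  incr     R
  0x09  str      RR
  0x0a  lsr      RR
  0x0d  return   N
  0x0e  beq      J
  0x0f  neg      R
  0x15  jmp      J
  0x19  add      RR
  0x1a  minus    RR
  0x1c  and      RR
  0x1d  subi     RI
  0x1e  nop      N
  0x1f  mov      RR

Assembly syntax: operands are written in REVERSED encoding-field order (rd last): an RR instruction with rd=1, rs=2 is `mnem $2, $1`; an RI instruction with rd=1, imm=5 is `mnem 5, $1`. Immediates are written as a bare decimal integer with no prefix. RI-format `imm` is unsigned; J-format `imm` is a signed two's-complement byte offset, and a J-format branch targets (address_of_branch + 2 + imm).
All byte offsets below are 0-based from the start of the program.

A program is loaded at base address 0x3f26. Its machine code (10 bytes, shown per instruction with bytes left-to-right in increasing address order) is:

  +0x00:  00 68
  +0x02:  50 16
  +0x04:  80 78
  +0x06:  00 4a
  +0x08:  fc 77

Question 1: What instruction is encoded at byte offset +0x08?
beq -4

off 0x08: read fc 77 as little → 0x77fc
  op=0x77fc>>11=0xe ⇒ beq (J)
  imm: (w>>0)&0x7ff=0x7fc (s11→-4) → -4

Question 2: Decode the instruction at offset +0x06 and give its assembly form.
str $0, $4

+0x06: 00 4a ⇒ word 0x4a00 (little)
  top 5b → 0x9 → str [RR]
  rd@[10:7]=0x4 ⇒ $4
  rs@[6:3]=0x0 ⇒ $0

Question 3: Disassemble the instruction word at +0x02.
andi 80, $12

off 0x02: read 50 16 as little → 0x1650
  op=0x1650>>11=0x2 ⇒ andi (RI)
  [10:7] rd=12 = $12
  [6:0] imm=80 = 80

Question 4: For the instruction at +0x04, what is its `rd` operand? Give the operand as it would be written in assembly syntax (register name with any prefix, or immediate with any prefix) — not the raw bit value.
[04] 80 78 → 0x7880
  top 5b → 0xf → neg [R]
  rd: (w>>7)&0xf=0x1 → $1

$1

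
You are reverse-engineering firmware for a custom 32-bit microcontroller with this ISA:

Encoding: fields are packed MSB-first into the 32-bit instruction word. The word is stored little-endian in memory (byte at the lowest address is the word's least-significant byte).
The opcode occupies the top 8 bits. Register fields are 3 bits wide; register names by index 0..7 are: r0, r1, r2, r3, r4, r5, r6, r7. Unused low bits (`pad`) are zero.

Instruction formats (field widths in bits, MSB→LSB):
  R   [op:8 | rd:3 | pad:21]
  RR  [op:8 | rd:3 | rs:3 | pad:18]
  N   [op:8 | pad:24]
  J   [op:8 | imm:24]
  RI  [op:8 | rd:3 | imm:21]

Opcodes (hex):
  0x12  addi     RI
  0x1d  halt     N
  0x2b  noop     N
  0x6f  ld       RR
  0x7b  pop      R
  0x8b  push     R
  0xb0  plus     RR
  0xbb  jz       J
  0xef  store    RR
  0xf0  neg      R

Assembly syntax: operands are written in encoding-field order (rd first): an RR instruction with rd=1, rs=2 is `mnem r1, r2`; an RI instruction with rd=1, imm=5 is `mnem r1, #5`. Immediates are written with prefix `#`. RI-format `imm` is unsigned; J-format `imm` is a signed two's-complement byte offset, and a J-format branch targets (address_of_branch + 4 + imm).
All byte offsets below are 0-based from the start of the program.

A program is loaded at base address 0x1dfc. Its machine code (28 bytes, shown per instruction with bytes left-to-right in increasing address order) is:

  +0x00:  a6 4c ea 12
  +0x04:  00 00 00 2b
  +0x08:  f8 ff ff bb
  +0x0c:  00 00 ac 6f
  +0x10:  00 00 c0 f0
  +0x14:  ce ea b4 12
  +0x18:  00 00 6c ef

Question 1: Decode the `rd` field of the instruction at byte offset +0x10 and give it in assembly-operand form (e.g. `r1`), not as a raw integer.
r6

@+10  little-endian(00 00 c0 f0) = 0xf0c00000
  top 8b → 0xf0 → neg [R]
  [23:21] rd=6 = r6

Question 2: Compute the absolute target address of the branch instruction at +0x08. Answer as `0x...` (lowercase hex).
+0x08: f8 ff ff bb ⇒ word 0xbbfffff8 (little)
  opcode bits[31:24]=0xbb: jz/J
  [23:0] imm=16777208 (s24→-8) = #-8
  target = base 0x1dfc + off 0x08 + 4 + imm -8 = 0x1e00

0x1e00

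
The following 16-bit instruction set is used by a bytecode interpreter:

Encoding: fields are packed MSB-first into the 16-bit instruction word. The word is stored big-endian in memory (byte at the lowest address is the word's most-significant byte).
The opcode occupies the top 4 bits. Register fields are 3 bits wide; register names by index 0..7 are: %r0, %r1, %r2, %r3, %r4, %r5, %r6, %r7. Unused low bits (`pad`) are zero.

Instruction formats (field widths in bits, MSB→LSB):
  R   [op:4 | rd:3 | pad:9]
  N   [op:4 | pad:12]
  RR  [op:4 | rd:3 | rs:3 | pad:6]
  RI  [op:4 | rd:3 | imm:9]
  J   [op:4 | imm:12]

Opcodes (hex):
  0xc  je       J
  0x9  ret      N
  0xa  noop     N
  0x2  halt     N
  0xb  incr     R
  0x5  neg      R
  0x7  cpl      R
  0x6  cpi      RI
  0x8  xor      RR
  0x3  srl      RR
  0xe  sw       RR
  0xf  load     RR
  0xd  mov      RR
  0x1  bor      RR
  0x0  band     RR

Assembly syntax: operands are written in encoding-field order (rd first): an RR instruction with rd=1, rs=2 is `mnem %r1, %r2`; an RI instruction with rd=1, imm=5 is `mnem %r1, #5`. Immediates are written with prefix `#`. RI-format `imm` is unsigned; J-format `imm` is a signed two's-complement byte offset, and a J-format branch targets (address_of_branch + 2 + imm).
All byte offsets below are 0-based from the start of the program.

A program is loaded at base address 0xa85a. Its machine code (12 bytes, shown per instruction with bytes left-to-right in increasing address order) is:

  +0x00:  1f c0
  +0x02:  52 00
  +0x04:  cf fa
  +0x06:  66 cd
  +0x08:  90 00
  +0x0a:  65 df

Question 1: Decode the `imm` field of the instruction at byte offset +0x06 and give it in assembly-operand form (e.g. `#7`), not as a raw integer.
#205

off 0x06: read 66 cd as big → 0x66cd
  op=0x66cd>>12=0x6 ⇒ cpi (RI)
  rd: (w>>9)&0x7=0x3 → %r3
  imm: (w>>0)&0x1ff=0xcd → #205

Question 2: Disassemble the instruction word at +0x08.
[08] 90 00 → 0x9000
  opcode bits[15:12]=0x9: ret/N

ret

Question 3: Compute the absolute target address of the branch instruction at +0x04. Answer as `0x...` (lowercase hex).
[04] cf fa → 0xcffa
  op=0xcffa>>12=0xc ⇒ je (J)
  imm@[11:0]=0xffa (s12→-6) ⇒ #-6
  target = base 0xa85a + off 0x04 + 2 + imm -6 = 0xa85a

0xa85a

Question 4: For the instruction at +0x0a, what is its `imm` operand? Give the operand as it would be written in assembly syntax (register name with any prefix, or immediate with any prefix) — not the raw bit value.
#479

off 0x0a: read 65 df as big → 0x65df
  top 4b → 0x6 → cpi [RI]
  [11:9] rd=2 = %r2
  [8:0] imm=479 = #479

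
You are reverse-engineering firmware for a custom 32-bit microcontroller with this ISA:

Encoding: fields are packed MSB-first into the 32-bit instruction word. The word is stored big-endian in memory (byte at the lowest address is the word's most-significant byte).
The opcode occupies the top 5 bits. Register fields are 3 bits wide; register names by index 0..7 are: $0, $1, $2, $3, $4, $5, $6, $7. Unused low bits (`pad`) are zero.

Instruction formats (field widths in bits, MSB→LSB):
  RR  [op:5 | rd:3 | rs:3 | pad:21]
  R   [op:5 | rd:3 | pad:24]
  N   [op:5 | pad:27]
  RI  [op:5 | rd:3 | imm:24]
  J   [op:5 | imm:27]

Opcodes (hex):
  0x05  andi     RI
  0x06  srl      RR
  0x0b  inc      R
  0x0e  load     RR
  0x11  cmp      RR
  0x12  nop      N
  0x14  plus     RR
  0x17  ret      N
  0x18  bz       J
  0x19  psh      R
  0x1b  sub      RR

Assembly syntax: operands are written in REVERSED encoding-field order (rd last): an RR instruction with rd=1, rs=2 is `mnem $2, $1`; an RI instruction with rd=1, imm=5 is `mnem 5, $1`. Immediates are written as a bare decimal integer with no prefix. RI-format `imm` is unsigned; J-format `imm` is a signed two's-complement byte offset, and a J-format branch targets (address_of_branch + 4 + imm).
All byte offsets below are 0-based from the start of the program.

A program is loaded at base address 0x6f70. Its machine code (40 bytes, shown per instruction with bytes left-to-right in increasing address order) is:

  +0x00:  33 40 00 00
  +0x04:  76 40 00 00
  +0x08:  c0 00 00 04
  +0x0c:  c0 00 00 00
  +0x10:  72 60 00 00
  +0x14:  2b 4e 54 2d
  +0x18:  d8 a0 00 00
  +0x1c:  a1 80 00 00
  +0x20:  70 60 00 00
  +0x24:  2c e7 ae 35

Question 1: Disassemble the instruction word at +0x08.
off 0x08: read c0 00 00 04 as big → 0xc0000004
  top 5b → 0x18 → bz [J]
  imm@[26:0]=0x4 ⇒ 4

bz 4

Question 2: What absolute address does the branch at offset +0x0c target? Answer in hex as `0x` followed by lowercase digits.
0x6f80

[0c] c0 00 00 00 → 0xc0000000
  top 5b → 0x18 → bz [J]
  imm@[26:0]=0x0 ⇒ 0
  target = base 0x6f70 + off 0x0c + 4 + imm 0 = 0x6f80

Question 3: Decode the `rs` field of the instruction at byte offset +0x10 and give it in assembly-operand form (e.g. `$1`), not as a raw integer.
+0x10: 72 60 00 00 ⇒ word 0x72600000 (big)
  op=0x72600000>>27=0xe ⇒ load (RR)
  [26:24] rd=2 = $2
  [23:21] rs=3 = $3

$3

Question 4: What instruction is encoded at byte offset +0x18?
sub $5, $0

[18] d8 a0 00 00 → 0xd8a00000
  top 5b → 0x1b → sub [RR]
  rd@[26:24]=0x0 ⇒ $0
  rs@[23:21]=0x5 ⇒ $5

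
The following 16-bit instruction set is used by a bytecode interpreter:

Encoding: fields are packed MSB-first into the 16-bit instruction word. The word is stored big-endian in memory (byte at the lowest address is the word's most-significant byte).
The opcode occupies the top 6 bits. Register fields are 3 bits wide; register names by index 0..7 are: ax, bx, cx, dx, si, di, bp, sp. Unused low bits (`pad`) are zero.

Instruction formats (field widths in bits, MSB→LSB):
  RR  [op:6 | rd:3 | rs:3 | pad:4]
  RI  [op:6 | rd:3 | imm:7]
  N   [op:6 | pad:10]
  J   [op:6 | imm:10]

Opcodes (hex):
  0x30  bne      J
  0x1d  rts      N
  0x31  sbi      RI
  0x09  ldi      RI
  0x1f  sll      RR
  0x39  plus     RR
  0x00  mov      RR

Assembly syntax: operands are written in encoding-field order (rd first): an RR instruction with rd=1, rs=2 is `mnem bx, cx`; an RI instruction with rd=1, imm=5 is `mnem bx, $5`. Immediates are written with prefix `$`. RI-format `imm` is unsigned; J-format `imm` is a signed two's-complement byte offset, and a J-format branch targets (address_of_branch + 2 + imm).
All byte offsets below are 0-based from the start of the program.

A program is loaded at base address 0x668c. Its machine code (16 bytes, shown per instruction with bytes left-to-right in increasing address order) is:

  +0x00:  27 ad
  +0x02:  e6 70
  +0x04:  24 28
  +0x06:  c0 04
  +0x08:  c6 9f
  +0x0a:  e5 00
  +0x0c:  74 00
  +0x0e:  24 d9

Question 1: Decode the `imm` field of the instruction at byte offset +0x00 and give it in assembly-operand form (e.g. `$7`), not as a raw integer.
[00] 27 ad → 0x27ad
  op=0x27ad>>10=0x9 ⇒ ldi (RI)
  rd@[9:7]=0x7 ⇒ sp
  imm@[6:0]=0x2d ⇒ $45

$45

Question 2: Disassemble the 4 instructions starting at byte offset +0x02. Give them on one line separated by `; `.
plus si, sp; ldi ax, $40; bne $4; sbi di, $31

[02] e6 70 → 0xe670
  op=0xe670>>10=0x39 ⇒ plus (RR)
  [9:7] rd=4 = si
  [6:4] rs=7 = sp
[04] 24 28 → 0x2428
  op=0x2428>>10=0x9 ⇒ ldi (RI)
  [9:7] rd=0 = ax
  [6:0] imm=40 = $40
[06] c0 04 → 0xc004
  op=0xc004>>10=0x30 ⇒ bne (J)
  [9:0] imm=4 = $4
[08] c6 9f → 0xc69f
  op=0xc69f>>10=0x31 ⇒ sbi (RI)
  [9:7] rd=5 = di
  [6:0] imm=31 = $31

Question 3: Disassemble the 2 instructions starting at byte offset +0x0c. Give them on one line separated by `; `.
[0c] 74 00 → 0x7400
  top 6b → 0x1d → rts [N]
[0e] 24 d9 → 0x24d9
  top 6b → 0x9 → ldi [RI]
  [9:7] rd=1 = bx
  [6:0] imm=89 = $89

rts; ldi bx, $89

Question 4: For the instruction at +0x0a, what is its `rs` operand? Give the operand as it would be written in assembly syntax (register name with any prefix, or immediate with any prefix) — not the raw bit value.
ax

@+0a  big-endian(e5 00) = 0xe500
  opcode bits[15:10]=0x39: plus/RR
  [9:7] rd=2 = cx
  [6:4] rs=0 = ax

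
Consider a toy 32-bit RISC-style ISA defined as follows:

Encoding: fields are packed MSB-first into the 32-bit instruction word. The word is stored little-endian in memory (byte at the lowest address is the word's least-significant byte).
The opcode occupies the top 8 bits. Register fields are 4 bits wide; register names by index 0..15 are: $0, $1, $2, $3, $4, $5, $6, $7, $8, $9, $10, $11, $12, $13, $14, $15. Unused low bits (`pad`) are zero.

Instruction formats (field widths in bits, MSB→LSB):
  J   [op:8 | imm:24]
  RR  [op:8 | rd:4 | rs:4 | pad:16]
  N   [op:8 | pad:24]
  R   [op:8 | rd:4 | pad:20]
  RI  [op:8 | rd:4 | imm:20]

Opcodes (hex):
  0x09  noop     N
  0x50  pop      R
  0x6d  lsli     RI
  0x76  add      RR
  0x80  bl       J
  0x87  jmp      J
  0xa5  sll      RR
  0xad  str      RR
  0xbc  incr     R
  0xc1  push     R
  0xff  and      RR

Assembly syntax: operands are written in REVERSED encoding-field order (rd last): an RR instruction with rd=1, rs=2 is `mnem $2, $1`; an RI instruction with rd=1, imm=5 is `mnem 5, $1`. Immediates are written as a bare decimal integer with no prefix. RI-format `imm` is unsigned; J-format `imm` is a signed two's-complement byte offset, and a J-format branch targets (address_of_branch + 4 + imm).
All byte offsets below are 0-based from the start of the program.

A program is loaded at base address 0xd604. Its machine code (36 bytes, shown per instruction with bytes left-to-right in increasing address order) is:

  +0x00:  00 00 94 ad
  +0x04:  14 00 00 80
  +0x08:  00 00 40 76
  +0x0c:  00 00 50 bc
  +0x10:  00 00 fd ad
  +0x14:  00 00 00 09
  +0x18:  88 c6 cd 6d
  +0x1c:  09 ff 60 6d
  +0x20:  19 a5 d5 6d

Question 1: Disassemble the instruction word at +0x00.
+0x00: 00 00 94 ad ⇒ word 0xad940000 (little)
  opcode bits[31:24]=0xad: str/RR
  [23:20] rd=9 = $9
  [19:16] rs=4 = $4

str $4, $9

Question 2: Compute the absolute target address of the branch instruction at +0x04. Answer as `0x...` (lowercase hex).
0xd620

@+04  little-endian(14 00 00 80) = 0x80000014
  op=0x80000014>>24=0x80 ⇒ bl (J)
  [23:0] imm=20 = 20
  target = base 0xd604 + off 0x04 + 4 + imm 20 = 0xd620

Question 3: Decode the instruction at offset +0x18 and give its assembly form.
lsli 902792, $12

@+18  little-endian(88 c6 cd 6d) = 0x6dcdc688
  top 8b → 0x6d → lsli [RI]
  [23:20] rd=12 = $12
  [19:0] imm=902792 = 902792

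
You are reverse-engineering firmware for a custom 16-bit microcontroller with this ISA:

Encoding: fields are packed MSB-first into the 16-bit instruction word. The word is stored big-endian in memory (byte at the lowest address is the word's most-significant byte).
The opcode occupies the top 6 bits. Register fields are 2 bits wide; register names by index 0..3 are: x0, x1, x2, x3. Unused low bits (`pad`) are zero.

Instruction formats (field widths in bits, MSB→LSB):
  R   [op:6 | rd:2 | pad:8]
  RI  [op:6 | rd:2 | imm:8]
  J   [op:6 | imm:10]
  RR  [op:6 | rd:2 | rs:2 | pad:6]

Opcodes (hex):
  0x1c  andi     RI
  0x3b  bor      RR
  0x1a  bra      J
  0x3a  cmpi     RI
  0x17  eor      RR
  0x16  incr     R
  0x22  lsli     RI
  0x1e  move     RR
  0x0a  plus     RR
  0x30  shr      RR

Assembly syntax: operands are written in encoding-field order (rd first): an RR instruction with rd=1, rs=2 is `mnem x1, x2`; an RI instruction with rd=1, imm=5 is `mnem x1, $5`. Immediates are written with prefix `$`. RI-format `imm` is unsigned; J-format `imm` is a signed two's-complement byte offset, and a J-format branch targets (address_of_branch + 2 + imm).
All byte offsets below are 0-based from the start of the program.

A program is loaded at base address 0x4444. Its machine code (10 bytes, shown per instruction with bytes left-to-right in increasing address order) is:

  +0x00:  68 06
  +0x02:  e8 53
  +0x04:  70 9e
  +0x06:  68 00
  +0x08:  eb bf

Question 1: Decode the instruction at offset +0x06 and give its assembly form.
bra $0

+0x06: 68 00 ⇒ word 0x6800 (big)
  opcode bits[15:10]=0x1a: bra/J
  imm@[9:0]=0x0 ⇒ $0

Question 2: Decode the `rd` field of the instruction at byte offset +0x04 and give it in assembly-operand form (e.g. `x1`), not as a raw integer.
off 0x04: read 70 9e as big → 0x709e
  opcode bits[15:10]=0x1c: andi/RI
  [9:8] rd=0 = x0
  [7:0] imm=158 = $158

x0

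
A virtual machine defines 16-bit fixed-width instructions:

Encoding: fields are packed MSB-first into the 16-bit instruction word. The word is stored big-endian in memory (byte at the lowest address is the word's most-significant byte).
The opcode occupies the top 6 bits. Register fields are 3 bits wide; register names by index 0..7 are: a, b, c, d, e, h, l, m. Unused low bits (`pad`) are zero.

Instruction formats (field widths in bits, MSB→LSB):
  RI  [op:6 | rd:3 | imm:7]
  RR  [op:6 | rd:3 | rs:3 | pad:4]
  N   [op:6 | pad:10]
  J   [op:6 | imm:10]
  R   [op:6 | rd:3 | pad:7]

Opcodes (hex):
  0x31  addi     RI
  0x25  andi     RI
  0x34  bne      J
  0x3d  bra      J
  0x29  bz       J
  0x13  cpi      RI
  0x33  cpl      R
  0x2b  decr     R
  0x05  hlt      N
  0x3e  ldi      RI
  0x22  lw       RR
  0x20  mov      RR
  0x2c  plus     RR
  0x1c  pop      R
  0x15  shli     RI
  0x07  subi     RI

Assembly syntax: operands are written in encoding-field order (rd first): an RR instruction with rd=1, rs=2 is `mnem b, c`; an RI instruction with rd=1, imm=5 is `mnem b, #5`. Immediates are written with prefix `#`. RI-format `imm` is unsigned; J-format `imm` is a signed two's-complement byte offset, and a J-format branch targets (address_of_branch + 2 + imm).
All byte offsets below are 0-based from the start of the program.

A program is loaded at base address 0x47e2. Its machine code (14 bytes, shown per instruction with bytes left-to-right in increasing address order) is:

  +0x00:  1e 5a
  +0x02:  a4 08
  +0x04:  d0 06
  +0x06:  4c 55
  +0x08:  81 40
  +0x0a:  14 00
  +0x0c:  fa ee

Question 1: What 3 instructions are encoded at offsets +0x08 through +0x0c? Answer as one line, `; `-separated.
off 0x08: read 81 40 as big → 0x8140
  top 6b → 0x20 → mov [RR]
  [9:7] rd=2 = c
  [6:4] rs=4 = e
off 0x0a: read 14 00 as big → 0x1400
  top 6b → 0x5 → hlt [N]
off 0x0c: read fa ee as big → 0xfaee
  top 6b → 0x3e → ldi [RI]
  [9:7] rd=5 = h
  [6:0] imm=110 = #110

mov c, e; hlt; ldi h, #110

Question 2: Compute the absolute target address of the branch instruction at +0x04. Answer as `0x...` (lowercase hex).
0x47ee

[04] d0 06 → 0xd006
  top 6b → 0x34 → bne [J]
  imm: (w>>0)&0x3ff=0x6 → #6
  target = base 0x47e2 + off 0x04 + 2 + imm 6 = 0x47ee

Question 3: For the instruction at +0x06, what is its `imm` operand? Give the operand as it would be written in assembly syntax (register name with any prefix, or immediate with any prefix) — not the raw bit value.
off 0x06: read 4c 55 as big → 0x4c55
  op=0x4c55>>10=0x13 ⇒ cpi (RI)
  [9:7] rd=0 = a
  [6:0] imm=85 = #85

#85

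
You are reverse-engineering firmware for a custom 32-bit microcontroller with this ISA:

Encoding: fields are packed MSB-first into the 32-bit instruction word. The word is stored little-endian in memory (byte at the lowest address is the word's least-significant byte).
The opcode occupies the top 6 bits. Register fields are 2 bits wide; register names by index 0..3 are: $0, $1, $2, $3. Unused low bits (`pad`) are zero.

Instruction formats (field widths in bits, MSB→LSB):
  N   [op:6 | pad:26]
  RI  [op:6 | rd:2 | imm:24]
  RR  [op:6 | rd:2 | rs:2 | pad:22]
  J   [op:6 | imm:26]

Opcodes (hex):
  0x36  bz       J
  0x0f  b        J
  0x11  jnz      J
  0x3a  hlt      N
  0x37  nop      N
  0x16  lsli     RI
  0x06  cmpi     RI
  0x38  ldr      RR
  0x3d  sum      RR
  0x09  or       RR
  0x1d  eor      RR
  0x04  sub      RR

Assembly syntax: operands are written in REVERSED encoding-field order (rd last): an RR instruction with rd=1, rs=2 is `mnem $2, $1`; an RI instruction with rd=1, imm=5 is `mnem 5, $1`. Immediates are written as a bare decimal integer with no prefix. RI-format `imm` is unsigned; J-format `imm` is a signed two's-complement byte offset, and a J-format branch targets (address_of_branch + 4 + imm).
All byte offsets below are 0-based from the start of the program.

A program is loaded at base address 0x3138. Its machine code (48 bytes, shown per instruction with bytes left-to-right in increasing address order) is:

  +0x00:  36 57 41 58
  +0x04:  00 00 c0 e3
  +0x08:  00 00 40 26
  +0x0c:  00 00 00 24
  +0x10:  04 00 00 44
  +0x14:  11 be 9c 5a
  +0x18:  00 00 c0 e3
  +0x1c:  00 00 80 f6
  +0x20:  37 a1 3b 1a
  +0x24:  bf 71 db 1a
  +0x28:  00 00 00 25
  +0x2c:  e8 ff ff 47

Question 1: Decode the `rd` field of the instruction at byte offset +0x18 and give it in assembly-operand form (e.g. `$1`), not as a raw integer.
+0x18: 00 00 c0 e3 ⇒ word 0xe3c00000 (little)
  opcode bits[31:26]=0x38: ldr/RR
  rd: (w>>24)&0x3=0x3 → $3
  rs: (w>>22)&0x3=0x3 → $3

$3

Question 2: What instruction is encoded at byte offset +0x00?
lsli 4282166, $0

+0x00: 36 57 41 58 ⇒ word 0x58415736 (little)
  top 6b → 0x16 → lsli [RI]
  [25:24] rd=0 = $0
  [23:0] imm=4282166 = 4282166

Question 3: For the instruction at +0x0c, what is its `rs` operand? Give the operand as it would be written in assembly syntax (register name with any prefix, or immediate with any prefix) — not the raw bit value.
+0x0c: 00 00 00 24 ⇒ word 0x24000000 (little)
  opcode bits[31:26]=0x9: or/RR
  rd@[25:24]=0x0 ⇒ $0
  rs@[23:22]=0x0 ⇒ $0

$0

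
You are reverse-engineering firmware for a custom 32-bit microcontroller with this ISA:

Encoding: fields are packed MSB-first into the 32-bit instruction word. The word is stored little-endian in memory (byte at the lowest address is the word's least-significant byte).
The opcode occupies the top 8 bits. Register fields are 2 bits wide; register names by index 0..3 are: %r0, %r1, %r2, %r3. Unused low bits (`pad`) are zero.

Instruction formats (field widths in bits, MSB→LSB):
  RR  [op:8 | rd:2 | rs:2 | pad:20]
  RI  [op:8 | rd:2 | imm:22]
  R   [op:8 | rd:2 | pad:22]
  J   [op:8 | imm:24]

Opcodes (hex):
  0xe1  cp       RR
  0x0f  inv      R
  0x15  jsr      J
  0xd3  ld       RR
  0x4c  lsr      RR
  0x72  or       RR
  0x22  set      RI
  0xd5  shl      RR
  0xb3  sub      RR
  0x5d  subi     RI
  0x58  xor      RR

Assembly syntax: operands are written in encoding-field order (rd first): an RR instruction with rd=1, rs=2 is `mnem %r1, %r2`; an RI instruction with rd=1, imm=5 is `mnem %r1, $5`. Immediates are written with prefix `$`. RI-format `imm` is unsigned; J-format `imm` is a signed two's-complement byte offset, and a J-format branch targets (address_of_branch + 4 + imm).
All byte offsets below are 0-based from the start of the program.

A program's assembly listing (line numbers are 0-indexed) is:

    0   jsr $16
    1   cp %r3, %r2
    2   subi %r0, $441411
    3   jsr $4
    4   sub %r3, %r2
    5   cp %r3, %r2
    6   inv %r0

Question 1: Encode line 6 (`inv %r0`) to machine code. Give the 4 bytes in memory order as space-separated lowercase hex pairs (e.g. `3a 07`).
6. inv fields op=0xf:8|rd=0:2|pad=0:22 → word 0f000000h → 00 00 00 0f

00 00 00 0f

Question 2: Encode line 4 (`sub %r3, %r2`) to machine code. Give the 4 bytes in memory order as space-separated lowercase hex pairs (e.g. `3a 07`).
line 4 (sub): pack op=0xb3:8|rd=3:2|rs=2:2|pad=0:20 = 0xb3e00000; little→ 00 00 e0 b3

00 00 e0 b3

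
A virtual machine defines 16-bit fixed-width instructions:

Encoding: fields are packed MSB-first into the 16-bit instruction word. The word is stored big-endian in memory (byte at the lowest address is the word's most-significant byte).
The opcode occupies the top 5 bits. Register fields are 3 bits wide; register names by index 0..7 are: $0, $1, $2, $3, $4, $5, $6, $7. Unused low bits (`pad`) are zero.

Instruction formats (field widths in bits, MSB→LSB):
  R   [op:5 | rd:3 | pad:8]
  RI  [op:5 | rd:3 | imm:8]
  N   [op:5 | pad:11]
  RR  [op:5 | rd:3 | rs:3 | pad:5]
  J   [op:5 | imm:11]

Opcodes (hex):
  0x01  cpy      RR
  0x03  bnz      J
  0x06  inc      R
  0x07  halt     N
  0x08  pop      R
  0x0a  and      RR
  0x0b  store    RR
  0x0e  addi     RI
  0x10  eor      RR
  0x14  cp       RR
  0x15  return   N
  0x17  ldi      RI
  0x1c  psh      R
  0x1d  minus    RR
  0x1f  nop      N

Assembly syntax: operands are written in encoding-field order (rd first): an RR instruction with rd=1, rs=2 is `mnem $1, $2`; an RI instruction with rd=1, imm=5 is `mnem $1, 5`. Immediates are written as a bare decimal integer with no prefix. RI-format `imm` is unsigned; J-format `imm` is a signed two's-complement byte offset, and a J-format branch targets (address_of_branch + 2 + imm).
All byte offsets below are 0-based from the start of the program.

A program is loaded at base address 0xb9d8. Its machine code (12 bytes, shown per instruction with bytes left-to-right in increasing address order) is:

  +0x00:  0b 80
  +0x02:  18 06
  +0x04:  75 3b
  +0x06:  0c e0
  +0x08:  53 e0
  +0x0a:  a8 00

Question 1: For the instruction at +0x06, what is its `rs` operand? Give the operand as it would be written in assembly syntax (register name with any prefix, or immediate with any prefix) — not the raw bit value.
off 0x06: read 0c e0 as big → 0x0ce0
  opcode bits[15:11]=0x1: cpy/RR
  rd@[10:8]=0x4 ⇒ $4
  rs@[7:5]=0x7 ⇒ $7

$7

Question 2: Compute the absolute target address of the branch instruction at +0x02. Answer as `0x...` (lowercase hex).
0xb9e2

+0x02: 18 06 ⇒ word 0x1806 (big)
  top 5b → 0x3 → bnz [J]
  imm: (w>>0)&0x7ff=0x6 → 6
  target = base 0xb9d8 + off 0x02 + 2 + imm 6 = 0xb9e2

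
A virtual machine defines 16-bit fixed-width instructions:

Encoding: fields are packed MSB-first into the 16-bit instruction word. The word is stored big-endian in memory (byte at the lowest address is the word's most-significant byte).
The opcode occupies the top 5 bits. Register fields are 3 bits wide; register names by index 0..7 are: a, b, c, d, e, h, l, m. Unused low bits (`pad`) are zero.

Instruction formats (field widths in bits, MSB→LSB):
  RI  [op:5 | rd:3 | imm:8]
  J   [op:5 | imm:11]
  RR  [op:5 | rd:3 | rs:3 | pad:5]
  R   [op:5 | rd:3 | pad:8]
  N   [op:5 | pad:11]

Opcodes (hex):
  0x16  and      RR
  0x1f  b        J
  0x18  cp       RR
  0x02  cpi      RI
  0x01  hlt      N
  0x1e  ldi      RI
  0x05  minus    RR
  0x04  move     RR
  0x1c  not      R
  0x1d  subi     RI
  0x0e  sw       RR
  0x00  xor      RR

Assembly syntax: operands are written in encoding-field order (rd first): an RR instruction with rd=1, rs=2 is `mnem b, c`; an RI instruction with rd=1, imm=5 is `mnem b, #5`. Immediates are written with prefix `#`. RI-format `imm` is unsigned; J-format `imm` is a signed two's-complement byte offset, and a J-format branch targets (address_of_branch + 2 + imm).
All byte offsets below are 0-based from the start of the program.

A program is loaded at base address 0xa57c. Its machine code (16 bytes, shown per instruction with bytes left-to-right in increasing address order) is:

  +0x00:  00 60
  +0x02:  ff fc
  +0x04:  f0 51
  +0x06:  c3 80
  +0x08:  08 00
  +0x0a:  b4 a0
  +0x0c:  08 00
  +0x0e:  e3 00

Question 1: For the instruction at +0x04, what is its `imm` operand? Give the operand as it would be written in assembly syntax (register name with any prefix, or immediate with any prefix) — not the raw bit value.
off 0x04: read f0 51 as big → 0xf051
  top 5b → 0x1e → ldi [RI]
  rd@[10:8]=0x0 ⇒ a
  imm@[7:0]=0x51 ⇒ #81

#81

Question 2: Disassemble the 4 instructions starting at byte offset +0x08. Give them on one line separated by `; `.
hlt; and e, h; hlt; not d

+0x08: 08 00 ⇒ word 0x0800 (big)
  top 5b → 0x1 → hlt [N]
+0x0a: b4 a0 ⇒ word 0xb4a0 (big)
  top 5b → 0x16 → and [RR]
  [10:8] rd=4 = e
  [7:5] rs=5 = h
+0x0c: 08 00 ⇒ word 0x0800 (big)
  top 5b → 0x1 → hlt [N]
+0x0e: e3 00 ⇒ word 0xe300 (big)
  top 5b → 0x1c → not [R]
  [10:8] rd=3 = d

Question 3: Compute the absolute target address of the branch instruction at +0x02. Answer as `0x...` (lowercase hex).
0xa57c

@+02  big-endian(ff fc) = 0xfffc
  op=0xfffc>>11=0x1f ⇒ b (J)
  imm@[10:0]=0x7fc (s11→-4) ⇒ #-4
  target = base 0xa57c + off 0x02 + 2 + imm -4 = 0xa57c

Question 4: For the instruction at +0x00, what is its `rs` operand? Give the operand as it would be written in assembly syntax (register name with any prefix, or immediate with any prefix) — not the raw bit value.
d

@+00  big-endian(00 60) = 0x0060
  op=0x0060>>11=0x0 ⇒ xor (RR)
  rd: (w>>8)&0x7=0x0 → a
  rs: (w>>5)&0x7=0x3 → d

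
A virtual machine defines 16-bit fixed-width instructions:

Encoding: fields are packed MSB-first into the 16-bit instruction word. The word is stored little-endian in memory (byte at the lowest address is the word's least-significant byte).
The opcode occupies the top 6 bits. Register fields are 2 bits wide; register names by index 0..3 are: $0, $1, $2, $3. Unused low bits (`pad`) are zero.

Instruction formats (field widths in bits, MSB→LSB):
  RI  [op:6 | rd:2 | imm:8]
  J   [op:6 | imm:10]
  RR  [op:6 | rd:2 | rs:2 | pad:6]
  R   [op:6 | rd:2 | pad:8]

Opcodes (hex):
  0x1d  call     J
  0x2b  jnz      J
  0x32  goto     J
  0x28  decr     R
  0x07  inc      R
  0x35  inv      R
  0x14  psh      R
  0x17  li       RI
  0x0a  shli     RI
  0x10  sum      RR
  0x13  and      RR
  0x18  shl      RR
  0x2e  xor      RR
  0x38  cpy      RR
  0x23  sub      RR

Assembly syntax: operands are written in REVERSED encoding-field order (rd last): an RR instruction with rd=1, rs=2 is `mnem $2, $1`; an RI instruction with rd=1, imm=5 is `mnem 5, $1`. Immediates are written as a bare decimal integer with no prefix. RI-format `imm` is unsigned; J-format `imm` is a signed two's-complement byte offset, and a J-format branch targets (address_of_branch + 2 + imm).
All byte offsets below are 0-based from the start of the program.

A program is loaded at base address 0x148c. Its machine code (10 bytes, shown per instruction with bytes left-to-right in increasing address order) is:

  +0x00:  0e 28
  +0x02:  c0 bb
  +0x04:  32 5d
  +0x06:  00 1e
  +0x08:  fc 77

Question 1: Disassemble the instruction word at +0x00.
shli 14, $0

+0x00: 0e 28 ⇒ word 0x280e (little)
  opcode bits[15:10]=0xa: shli/RI
  [9:8] rd=0 = $0
  [7:0] imm=14 = 14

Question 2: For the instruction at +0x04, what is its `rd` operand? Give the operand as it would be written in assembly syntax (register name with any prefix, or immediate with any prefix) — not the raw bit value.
off 0x04: read 32 5d as little → 0x5d32
  opcode bits[15:10]=0x17: li/RI
  rd@[9:8]=0x1 ⇒ $1
  imm@[7:0]=0x32 ⇒ 50

$1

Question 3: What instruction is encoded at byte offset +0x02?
@+02  little-endian(c0 bb) = 0xbbc0
  op=0xbbc0>>10=0x2e ⇒ xor (RR)
  rd: (w>>8)&0x3=0x3 → $3
  rs: (w>>6)&0x3=0x3 → $3

xor $3, $3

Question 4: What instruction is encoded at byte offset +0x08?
call -4

@+08  little-endian(fc 77) = 0x77fc
  op=0x77fc>>10=0x1d ⇒ call (J)
  imm: (w>>0)&0x3ff=0x3fc (s10→-4) → -4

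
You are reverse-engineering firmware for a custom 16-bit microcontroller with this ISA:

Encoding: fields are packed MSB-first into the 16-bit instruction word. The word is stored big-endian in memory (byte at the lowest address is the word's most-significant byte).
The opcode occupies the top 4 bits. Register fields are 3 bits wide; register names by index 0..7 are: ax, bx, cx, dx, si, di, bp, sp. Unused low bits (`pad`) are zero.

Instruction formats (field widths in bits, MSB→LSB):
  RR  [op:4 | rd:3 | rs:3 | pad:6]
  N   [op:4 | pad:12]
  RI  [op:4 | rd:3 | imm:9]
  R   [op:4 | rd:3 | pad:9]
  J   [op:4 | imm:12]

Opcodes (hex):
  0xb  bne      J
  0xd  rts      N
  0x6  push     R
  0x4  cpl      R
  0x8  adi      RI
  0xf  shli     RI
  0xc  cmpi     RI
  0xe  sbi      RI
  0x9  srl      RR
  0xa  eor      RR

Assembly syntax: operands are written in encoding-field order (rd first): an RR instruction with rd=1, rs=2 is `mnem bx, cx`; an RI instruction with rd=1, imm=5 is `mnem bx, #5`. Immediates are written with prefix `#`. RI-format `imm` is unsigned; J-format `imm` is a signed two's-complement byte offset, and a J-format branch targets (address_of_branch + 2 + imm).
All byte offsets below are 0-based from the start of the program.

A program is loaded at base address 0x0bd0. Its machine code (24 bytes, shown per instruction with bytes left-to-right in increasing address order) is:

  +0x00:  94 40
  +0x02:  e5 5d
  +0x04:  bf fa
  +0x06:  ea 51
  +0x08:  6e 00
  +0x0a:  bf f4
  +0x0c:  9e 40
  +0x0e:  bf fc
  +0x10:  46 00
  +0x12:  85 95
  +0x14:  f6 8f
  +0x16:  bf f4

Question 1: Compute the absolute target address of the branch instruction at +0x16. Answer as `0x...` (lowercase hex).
+0x16: bf f4 ⇒ word 0xbff4 (big)
  op=0xbff4>>12=0xb ⇒ bne (J)
  [11:0] imm=4084 (s12→-12) = #-12
  target = base 0x0bd0 + off 0x16 + 2 + imm -12 = 0x0bdc

0x0bdc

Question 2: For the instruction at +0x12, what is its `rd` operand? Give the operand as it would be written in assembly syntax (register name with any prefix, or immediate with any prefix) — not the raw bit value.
+0x12: 85 95 ⇒ word 0x8595 (big)
  opcode bits[15:12]=0x8: adi/RI
  [11:9] rd=2 = cx
  [8:0] imm=405 = #405

cx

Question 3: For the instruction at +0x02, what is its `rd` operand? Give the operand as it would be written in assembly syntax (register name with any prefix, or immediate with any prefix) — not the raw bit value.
cx

[02] e5 5d → 0xe55d
  opcode bits[15:12]=0xe: sbi/RI
  rd: (w>>9)&0x7=0x2 → cx
  imm: (w>>0)&0x1ff=0x15d → #349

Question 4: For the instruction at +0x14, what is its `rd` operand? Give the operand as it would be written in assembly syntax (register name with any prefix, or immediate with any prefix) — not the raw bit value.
@+14  big-endian(f6 8f) = 0xf68f
  opcode bits[15:12]=0xf: shli/RI
  rd: (w>>9)&0x7=0x3 → dx
  imm: (w>>0)&0x1ff=0x8f → #143

dx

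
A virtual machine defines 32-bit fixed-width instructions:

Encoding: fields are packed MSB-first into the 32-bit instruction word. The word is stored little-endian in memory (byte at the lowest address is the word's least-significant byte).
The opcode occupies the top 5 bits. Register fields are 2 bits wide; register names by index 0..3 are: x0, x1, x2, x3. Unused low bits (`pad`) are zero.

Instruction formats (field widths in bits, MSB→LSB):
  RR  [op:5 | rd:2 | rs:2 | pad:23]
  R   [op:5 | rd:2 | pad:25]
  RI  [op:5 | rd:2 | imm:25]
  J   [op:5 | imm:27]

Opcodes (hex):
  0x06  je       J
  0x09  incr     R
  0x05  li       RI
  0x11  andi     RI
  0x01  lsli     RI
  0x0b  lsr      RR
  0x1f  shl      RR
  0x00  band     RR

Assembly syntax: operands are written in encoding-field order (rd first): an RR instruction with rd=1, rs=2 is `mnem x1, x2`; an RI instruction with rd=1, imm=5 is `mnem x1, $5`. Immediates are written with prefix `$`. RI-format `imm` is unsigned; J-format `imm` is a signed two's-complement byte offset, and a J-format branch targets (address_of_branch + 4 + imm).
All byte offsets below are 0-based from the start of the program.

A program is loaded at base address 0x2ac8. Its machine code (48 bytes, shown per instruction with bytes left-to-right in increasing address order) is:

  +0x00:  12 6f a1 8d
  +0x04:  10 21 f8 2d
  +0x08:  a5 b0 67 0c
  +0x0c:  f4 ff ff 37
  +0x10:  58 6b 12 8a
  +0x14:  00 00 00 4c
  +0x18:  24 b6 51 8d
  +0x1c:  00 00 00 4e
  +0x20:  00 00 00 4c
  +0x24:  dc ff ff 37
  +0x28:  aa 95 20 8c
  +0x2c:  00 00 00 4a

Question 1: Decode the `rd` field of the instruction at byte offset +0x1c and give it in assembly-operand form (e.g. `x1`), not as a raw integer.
x3

+0x1c: 00 00 00 4e ⇒ word 0x4e000000 (little)
  opcode bits[31:27]=0x9: incr/R
  rd: (w>>25)&0x3=0x3 → x3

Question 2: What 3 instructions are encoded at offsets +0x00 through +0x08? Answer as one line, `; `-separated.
+0x00: 12 6f a1 8d ⇒ word 0x8da16f12 (little)
  op=0x8da16f12>>27=0x11 ⇒ andi (RI)
  rd: (w>>25)&0x3=0x2 → x2
  imm: (w>>0)&0x1ffffff=0x1a16f12 → $27356946
+0x04: 10 21 f8 2d ⇒ word 0x2df82110 (little)
  op=0x2df82110>>27=0x5 ⇒ li (RI)
  rd: (w>>25)&0x3=0x2 → x2
  imm: (w>>0)&0x1ffffff=0x1f82110 → $33038608
+0x08: a5 b0 67 0c ⇒ word 0x0c67b0a5 (little)
  op=0x0c67b0a5>>27=0x1 ⇒ lsli (RI)
  rd: (w>>25)&0x3=0x2 → x2
  imm: (w>>0)&0x1ffffff=0x67b0a5 → $6795429

andi x2, $27356946; li x2, $33038608; lsli x2, $6795429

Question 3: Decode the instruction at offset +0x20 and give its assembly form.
[20] 00 00 00 4c → 0x4c000000
  opcode bits[31:27]=0x9: incr/R
  [26:25] rd=2 = x2

incr x2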